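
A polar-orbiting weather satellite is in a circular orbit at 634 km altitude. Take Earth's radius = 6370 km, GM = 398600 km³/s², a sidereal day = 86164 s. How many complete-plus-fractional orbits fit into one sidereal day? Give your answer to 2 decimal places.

14.77

Semi-major axis a = 6370 + 634 = 7004 km. Period T = 2π√(a³/μ) = 2π√(7004³/398600) = 5833.5 s = 97.23 min.
Orbits per sidereal day = 86164 / 5833.5 = 14.771.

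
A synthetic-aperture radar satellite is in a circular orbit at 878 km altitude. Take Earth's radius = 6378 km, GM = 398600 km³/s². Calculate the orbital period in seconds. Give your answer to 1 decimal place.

6151.2 seconds

Semi-major axis a = 6378 + 878 = 7256 km. Period T = 2π√(a³/μ) = 2π√(7256³/398600) = 6151.2 s = 102.52 min.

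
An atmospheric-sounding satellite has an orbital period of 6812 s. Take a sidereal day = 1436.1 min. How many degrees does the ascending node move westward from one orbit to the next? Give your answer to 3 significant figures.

During one orbit Earth rotates (6812.0 / 86166) × 360° = 28.46°.

28.5°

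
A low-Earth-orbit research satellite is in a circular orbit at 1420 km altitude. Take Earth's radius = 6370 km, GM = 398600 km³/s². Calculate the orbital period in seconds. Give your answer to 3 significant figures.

6840 seconds

Semi-major axis a = 6370 + 1420 = 7790 km. Period T = 2π√(a³/μ) = 2π√(7790³/398600) = 6842.5 s = 114.04 min.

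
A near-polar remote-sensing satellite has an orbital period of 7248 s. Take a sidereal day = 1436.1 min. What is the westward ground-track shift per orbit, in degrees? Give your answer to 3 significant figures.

During one orbit Earth rotates (7248.0 / 86166) × 360° = 30.28°.

30.3°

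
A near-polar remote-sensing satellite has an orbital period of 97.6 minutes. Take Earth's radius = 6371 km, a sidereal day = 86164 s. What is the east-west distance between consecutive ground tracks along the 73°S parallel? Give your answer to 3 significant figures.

795 km

T = 97.6 min = 5856.0 s.
Node shift per orbit = (5856.0/86164) × 360° = 24.47°.
Equatorial spacing = 24.47 × 111.2 km/° = 2721 km.
At 73° latitude, spacing = 2721 × cos(73°) = 795 km.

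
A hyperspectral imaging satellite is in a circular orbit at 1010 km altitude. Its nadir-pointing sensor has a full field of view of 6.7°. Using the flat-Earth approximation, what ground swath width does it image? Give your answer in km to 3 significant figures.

Half-angle = 6.7°/2 = 3.35°.
Swath width ≈ 2h·tan(θ/2) = 2 × 1010 × tan(3.35°) = 118.2 km.

118 km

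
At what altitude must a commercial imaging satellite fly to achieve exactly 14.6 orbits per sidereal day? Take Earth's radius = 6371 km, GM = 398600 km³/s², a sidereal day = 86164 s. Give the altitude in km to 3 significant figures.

Required period T = 86164 / 14.6 = 5901.6 s.
From T = 2π√(a³/μ): a = (μ T²/4π²)^(1/3) = (398600 × 5901.6² / 4π²)^(1/3) = 7058 km.
Altitude h = a − R = 7058 − 6371 = 687 km.

687 km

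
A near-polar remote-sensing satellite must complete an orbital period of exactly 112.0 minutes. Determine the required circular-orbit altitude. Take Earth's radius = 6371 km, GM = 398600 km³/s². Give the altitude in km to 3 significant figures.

T = 112.0 min = 6720.0 s.
From T = 2π√(a³/μ): a = (μ T²/4π²)^(1/3) = (398600 × 6720.0² / 4π²)^(1/3) = 7697 km.
Altitude h = a − R = 7697 − 6371 = 1326 km.

1330 km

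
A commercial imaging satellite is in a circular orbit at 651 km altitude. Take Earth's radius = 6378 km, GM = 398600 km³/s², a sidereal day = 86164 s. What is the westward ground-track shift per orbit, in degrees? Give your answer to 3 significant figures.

Semi-major axis a = 6378 + 651 = 7029 km. Period T = 2π√(a³/μ) = 2π√(7029³/398600) = 5864.8 s = 97.75 min.
During one orbit Earth rotates (5864.8 / 86164) × 360° = 24.50°.

24.5°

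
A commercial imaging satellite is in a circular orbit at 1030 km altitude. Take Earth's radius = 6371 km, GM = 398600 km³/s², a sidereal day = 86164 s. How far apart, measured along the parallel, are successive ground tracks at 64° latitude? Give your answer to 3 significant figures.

Semi-major axis a = 6371 + 1030 = 7401 km. Period T = 2π√(a³/μ) = 2π√(7401³/398600) = 6336.5 s = 105.61 min.
Node shift per orbit = (6336.5/86164) × 360° = 26.47°.
Equatorial spacing = 26.47 × 111.2 km/° = 2944 km.
At 64° latitude, spacing = 2944 × cos(64°) = 1290 km.

1290 km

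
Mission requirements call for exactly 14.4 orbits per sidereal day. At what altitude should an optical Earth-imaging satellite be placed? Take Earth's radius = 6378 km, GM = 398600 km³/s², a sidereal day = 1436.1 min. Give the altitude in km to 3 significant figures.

746 km

Required period T = 86166 / 14.4 = 5983.8 s.
From T = 2π√(a³/μ): a = (μ T²/4π²)^(1/3) = (398600 × 5983.8² / 4π²)^(1/3) = 7124 km.
Altitude h = a − R = 7124 − 6378 = 746 km.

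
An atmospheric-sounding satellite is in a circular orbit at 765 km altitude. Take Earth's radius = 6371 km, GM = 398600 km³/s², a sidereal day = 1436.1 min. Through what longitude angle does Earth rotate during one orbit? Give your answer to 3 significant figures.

25.1°

Semi-major axis a = 6371 + 765 = 7136 km. Period T = 2π√(a³/μ) = 2π√(7136³/398600) = 5999.2 s = 99.99 min.
During one orbit Earth rotates (5999.2 / 86166) × 360° = 25.06°.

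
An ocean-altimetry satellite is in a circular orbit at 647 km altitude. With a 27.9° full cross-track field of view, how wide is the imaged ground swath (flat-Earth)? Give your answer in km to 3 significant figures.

Half-angle = 27.9°/2 = 13.95°.
Swath width ≈ 2h·tan(θ/2) = 2 × 647 × tan(13.95°) = 321.4 km.

321 km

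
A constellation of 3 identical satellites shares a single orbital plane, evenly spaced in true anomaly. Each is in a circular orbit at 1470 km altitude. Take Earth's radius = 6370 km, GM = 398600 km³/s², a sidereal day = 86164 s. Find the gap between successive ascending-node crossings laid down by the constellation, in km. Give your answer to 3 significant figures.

1070 km

Semi-major axis a = 6370 + 1470 = 7840 km. Period T = 2π√(a³/μ) = 2π√(7840³/398600) = 6908.5 s = 115.14 min.
Single-satellite node shift = (6908.5/86164) × 360° = 28.86°.
With 3 satellites evenly phased, successive equator crossings are 28.86/3 = 9.621° apart.
That is 9.621 × 111.2 = 1070 km at the equator.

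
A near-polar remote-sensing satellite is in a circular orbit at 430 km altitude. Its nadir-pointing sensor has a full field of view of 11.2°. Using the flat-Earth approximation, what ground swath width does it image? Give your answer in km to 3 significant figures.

Half-angle = 11.2°/2 = 5.6°.
Swath width ≈ 2h·tan(θ/2) = 2 × 430 × tan(5.6°) = 84.3 km.

84.3 km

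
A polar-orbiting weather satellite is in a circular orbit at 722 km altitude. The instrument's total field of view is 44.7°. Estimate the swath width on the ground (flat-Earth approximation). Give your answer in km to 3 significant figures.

594 km

Half-angle = 44.7°/2 = 22.35°.
Swath width ≈ 2h·tan(θ/2) = 2 × 722 × tan(22.35°) = 593.7 km.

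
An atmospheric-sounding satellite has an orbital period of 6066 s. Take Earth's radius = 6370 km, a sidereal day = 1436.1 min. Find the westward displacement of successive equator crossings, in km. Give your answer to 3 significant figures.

During one orbit Earth rotates (6066.0 / 86166) × 360° = 25.34°.
At the equator that is 25.34° × (2π·6370/360) km/° = 25.34 × 111.2 = 2818 km.

2820 km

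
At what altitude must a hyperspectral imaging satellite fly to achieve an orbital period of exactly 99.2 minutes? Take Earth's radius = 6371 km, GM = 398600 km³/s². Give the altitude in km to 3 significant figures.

728 km

T = 99.2 min = 5952.0 s.
From T = 2π√(a³/μ): a = (μ T²/4π²)^(1/3) = (398600 × 5952.0² / 4π²)^(1/3) = 7099 km.
Altitude h = a − R = 7099 − 6371 = 728 km.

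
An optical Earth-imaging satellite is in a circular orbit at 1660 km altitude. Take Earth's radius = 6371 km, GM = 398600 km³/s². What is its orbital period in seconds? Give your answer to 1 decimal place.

7162.5 seconds

Semi-major axis a = 6371 + 1660 = 8031 km. Period T = 2π√(a³/μ) = 2π√(8031³/398600) = 7162.5 s = 119.38 min.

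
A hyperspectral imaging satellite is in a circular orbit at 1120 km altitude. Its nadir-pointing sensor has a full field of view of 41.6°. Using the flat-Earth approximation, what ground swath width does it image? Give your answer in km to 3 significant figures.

851 km

Half-angle = 41.6°/2 = 20.8°.
Swath width ≈ 2h·tan(θ/2) = 2 × 1120 × tan(20.8°) = 850.9 km.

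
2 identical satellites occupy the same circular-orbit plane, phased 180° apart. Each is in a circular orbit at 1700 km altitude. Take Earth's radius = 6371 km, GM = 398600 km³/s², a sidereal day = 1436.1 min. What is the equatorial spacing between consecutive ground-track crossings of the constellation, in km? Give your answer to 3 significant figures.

1680 km

Semi-major axis a = 6371 + 1700 = 8071 km. Period T = 2π√(a³/μ) = 2π√(8071³/398600) = 7216.1 s = 120.27 min.
Single-satellite node shift = (7216.1/86166) × 360° = 30.15°.
With 2 satellites evenly phased, successive equator crossings are 30.15/2 = 15.074° apart.
That is 15.074 × 111.2 = 1676 km at the equator.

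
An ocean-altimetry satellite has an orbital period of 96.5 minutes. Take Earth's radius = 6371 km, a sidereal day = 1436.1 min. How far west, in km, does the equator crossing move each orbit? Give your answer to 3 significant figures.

T = 96.5 min = 5790.0 s.
During one orbit Earth rotates (5790.0 / 86166) × 360° = 24.19°.
At the equator that is 24.19° × (2π·6371/360) km/° = 24.19 × 111.2 = 2690 km.

2690 km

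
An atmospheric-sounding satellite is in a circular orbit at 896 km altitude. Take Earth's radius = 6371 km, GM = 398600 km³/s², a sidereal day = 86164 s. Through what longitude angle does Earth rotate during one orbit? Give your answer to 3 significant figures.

Semi-major axis a = 6371 + 896 = 7267 km. Period T = 2π√(a³/μ) = 2π√(7267³/398600) = 6165.2 s = 102.75 min.
During one orbit Earth rotates (6165.2 / 86164) × 360° = 25.76°.

25.8°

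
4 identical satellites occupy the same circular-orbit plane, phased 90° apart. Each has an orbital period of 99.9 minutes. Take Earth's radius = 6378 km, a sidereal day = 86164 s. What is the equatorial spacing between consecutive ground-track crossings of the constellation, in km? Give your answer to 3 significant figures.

T = 99.9 min = 5994.0 s.
Single-satellite node shift = (5994.0/86164) × 360° = 25.04°.
With 4 satellites evenly phased, successive equator crossings are 25.04/4 = 6.261° apart.
That is 6.261 × 111.3 = 697 km at the equator.

697 km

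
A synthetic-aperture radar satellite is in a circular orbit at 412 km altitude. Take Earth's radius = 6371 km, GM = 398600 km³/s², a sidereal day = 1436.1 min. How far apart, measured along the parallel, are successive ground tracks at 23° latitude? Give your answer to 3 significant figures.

Semi-major axis a = 6371 + 412 = 6783 km. Period T = 2π√(a³/μ) = 2π√(6783³/398600) = 5559.6 s = 92.66 min.
Node shift per orbit = (5559.6/86166) × 360° = 23.23°.
Equatorial spacing = 23.23 × 111.2 km/° = 2583 km.
At 23° latitude, spacing = 2583 × cos(23°) = 2378 km.

2380 km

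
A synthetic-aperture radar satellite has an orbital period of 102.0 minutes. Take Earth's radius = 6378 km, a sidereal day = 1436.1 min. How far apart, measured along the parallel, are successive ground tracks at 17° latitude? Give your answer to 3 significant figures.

2720 km

T = 102.0 min = 6120.0 s.
Node shift per orbit = (6120.0/86166) × 360° = 25.57°.
Equatorial spacing = 25.57 × 111.3 km/° = 2846 km.
At 17° latitude, spacing = 2846 × cos(17°) = 2722 km.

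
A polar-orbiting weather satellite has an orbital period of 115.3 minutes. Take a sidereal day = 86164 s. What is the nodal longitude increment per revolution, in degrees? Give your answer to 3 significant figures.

28.9°

T = 115.3 min = 6918.0 s.
During one orbit Earth rotates (6918.0 / 86164) × 360° = 28.90°.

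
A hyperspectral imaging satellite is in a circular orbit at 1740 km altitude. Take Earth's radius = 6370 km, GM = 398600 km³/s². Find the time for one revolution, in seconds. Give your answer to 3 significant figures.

7270 seconds

Semi-major axis a = 6370 + 1740 = 8110 km. Period T = 2π√(a³/μ) = 2π√(8110³/398600) = 7268.5 s = 121.14 min.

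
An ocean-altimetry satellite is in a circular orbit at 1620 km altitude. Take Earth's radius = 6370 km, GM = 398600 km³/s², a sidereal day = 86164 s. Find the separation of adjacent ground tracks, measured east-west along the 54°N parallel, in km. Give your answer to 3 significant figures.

1940 km

Semi-major axis a = 6370 + 1620 = 7990 km. Period T = 2π√(a³/μ) = 2π√(7990³/398600) = 7107.7 s = 118.46 min.
Node shift per orbit = (7107.7/86164) × 360° = 29.70°.
Equatorial spacing = 29.70 × 111.2 km/° = 3302 km.
At 54° latitude, spacing = 3302 × cos(54°) = 1941 km.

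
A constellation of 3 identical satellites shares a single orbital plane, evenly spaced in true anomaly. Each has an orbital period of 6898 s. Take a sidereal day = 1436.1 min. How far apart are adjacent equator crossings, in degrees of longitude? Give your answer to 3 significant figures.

Single-satellite node shift = (6898.0/86166) × 360° = 28.82°.
With 3 satellites evenly phased, successive equator crossings are 28.82/3 = 9.607° apart.

9.61°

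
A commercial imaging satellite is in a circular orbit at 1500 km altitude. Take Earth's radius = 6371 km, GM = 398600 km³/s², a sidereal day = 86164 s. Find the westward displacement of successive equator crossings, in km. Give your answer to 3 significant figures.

Semi-major axis a = 6371 + 1500 = 7871 km. Period T = 2π√(a³/μ) = 2π√(7871³/398600) = 6949.5 s = 115.83 min.
During one orbit Earth rotates (6949.5 / 86164) × 360° = 29.04°.
At the equator that is 29.04° × (2π·6371/360) km/° = 29.04 × 111.2 = 3229 km.

3230 km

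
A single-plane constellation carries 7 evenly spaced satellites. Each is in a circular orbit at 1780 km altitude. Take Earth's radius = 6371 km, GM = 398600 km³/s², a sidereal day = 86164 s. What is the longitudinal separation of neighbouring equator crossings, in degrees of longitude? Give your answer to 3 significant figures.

4.37°

Semi-major axis a = 6371 + 1780 = 8151 km. Period T = 2π√(a³/μ) = 2π√(8151³/398600) = 7323.6 s = 122.06 min.
Single-satellite node shift = (7323.6/86164) × 360° = 30.60°.
With 7 satellites evenly phased, successive equator crossings are 30.60/7 = 4.371° apart.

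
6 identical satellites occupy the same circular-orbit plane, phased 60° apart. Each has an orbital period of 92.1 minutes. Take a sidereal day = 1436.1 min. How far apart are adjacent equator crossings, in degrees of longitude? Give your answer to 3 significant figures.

T = 92.1 min = 5526.0 s.
Single-satellite node shift = (5526.0/86166) × 360° = 23.09°.
With 6 satellites evenly phased, successive equator crossings are 23.09/6 = 3.848° apart.

3.85°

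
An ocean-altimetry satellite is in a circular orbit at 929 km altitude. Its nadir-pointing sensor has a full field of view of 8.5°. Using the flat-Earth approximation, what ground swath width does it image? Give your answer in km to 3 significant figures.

Half-angle = 8.5°/2 = 4.25°.
Swath width ≈ 2h·tan(θ/2) = 2 × 929 × tan(4.25°) = 138.1 km.

138 km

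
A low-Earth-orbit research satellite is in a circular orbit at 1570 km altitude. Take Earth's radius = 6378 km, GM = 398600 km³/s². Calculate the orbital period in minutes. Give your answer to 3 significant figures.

118 min

Semi-major axis a = 6378 + 1570 = 7948 km. Period T = 2π√(a³/μ) = 2π√(7948³/398600) = 7051.8 s = 117.53 min.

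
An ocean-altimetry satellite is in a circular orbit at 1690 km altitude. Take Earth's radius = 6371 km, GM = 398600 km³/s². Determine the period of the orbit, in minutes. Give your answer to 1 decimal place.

Semi-major axis a = 6371 + 1690 = 8061 km. Period T = 2π√(a³/μ) = 2π√(8061³/398600) = 7202.7 s = 120.04 min.

120.0 min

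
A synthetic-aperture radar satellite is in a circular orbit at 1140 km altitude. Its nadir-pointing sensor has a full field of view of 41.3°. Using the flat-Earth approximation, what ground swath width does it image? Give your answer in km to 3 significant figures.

Half-angle = 41.3°/2 = 20.65°.
Swath width ≈ 2h·tan(θ/2) = 2 × 1140 × tan(20.65°) = 859.3 km.

859 km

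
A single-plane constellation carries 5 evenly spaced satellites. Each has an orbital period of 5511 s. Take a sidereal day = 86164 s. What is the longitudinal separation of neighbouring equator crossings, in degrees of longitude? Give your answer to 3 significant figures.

Single-satellite node shift = (5511.0/86164) × 360° = 23.03°.
With 5 satellites evenly phased, successive equator crossings are 23.03/5 = 4.605° apart.

4.61°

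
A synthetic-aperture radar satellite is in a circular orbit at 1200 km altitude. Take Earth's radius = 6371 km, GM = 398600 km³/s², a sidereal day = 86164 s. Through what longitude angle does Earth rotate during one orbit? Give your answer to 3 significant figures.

27.4°

Semi-major axis a = 6371 + 1200 = 7571 km. Period T = 2π√(a³/μ) = 2π√(7571³/398600) = 6556.0 s = 109.27 min.
During one orbit Earth rotates (6556.0 / 86164) × 360° = 27.39°.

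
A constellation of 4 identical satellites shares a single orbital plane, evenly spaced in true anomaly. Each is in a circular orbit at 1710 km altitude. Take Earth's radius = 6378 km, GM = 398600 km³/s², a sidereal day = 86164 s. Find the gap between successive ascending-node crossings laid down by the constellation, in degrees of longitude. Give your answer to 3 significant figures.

7.56°

Semi-major axis a = 6378 + 1710 = 8088 km. Period T = 2π√(a³/μ) = 2π√(8088³/398600) = 7238.9 s = 120.65 min.
Single-satellite node shift = (7238.9/86164) × 360° = 30.24°.
With 4 satellites evenly phased, successive equator crossings are 30.24/4 = 7.561° apart.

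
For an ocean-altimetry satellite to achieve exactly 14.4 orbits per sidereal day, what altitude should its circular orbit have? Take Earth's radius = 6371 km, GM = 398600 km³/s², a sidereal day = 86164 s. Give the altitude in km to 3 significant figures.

Required period T = 86164 / 14.4 = 5983.6 s.
From T = 2π√(a³/μ): a = (μ T²/4π²)^(1/3) = (398600 × 5983.6² / 4π²)^(1/3) = 7124 km.
Altitude h = a − R = 7124 − 6371 = 753 km.

753 km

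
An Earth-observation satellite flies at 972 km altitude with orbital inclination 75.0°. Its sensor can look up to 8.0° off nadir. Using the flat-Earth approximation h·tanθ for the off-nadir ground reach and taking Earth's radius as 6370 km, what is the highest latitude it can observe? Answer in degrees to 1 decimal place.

For a prograde orbit the ground track reaches latitude ±i = ±75.0°.
Sensor half-swath on the ground ≈ 972·tan(8.0°) = 137 km = 1.23° of latitude.
Maximum observable latitude ≈ 75.0 + 1.23 = 76.2°.

76.2°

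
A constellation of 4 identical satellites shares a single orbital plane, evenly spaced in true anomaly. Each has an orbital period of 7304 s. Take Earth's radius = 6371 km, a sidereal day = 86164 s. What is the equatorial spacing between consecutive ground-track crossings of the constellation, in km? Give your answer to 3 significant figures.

Single-satellite node shift = (7304.0/86164) × 360° = 30.52°.
With 4 satellites evenly phased, successive equator crossings are 30.52/4 = 7.629° apart.
That is 7.629 × 111.2 = 848 km at the equator.

848 km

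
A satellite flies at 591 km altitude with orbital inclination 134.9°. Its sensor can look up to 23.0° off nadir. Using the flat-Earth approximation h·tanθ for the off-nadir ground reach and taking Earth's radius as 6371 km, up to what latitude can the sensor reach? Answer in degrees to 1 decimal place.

Retrograde orbit: the ground track reaches ±(180° − i) = ±(180 − 134.9) = ±45.1°.
Sensor half-swath on the ground ≈ 591·tan(23.0°) = 251 km = 2.26° of latitude.
Maximum observable latitude ≈ 45.1 + 2.26 = 47.4°.

47.4°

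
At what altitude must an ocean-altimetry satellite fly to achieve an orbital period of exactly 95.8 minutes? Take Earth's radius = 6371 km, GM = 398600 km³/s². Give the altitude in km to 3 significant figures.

564 km

T = 95.8 min = 5748.0 s.
From T = 2π√(a³/μ): a = (μ T²/4π²)^(1/3) = (398600 × 5748.0² / 4π²)^(1/3) = 6935 km.
Altitude h = a − R = 6935 − 6371 = 564 km.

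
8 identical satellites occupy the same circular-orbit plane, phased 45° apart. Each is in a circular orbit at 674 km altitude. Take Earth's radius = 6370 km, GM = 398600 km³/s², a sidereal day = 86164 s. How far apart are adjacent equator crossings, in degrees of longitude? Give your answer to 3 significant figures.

Semi-major axis a = 6370 + 674 = 7044 km. Period T = 2π√(a³/μ) = 2π√(7044³/398600) = 5883.6 s = 98.06 min.
Single-satellite node shift = (5883.6/86164) × 360° = 24.58°.
With 8 satellites evenly phased, successive equator crossings are 24.58/8 = 3.073° apart.

3.07°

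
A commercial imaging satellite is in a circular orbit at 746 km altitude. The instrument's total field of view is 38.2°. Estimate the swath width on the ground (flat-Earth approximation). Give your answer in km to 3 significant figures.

517 km

Half-angle = 38.2°/2 = 19.1°.
Swath width ≈ 2h·tan(θ/2) = 2 × 746 × tan(19.1°) = 516.7 km.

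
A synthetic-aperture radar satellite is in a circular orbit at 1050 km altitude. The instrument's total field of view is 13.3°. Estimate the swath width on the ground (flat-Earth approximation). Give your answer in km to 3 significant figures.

245 km

Half-angle = 13.3°/2 = 6.65°.
Swath width ≈ 2h·tan(θ/2) = 2 × 1050 × tan(6.65°) = 244.8 km.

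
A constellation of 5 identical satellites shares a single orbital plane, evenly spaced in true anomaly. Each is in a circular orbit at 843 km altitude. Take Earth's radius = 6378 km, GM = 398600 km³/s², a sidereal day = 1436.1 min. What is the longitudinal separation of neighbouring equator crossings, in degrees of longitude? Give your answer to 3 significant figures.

5.10°

Semi-major axis a = 6378 + 843 = 7221 km. Period T = 2π√(a³/μ) = 2π√(7221³/398600) = 6106.7 s = 101.78 min.
Single-satellite node shift = (6106.7/86166) × 360° = 25.51°.
With 5 satellites evenly phased, successive equator crossings are 25.51/5 = 5.103° apart.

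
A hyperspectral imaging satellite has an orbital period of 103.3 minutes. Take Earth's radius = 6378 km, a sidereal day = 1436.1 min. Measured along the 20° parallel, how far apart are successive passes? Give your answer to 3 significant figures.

2710 km

T = 103.3 min = 6198.0 s.
Node shift per orbit = (6198.0/86166) × 360° = 25.90°.
Equatorial spacing = 25.90 × 111.3 km/° = 2883 km.
At 20° latitude, spacing = 2883 × cos(20°) = 2709 km.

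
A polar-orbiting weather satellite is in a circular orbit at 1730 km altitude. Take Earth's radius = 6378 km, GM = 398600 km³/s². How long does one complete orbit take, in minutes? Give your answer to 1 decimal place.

121.1 min

Semi-major axis a = 6378 + 1730 = 8108 km. Period T = 2π√(a³/μ) = 2π√(8108³/398600) = 7265.8 s = 121.10 min.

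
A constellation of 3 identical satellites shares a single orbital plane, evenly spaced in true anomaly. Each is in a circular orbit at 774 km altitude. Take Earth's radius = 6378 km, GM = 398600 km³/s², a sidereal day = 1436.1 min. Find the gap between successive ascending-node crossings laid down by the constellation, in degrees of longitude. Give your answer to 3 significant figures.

8.38°

Semi-major axis a = 6378 + 774 = 7152 km. Period T = 2π√(a³/μ) = 2π√(7152³/398600) = 6019.4 s = 100.32 min.
Single-satellite node shift = (6019.4/86166) × 360° = 25.15°.
With 3 satellites evenly phased, successive equator crossings are 25.15/3 = 8.383° apart.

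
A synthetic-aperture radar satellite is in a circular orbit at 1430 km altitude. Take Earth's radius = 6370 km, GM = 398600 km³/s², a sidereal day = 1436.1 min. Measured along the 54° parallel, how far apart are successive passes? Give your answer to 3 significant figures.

1870 km

Semi-major axis a = 6370 + 1430 = 7800 km. Period T = 2π√(a³/μ) = 2π√(7800³/398600) = 6855.7 s = 114.26 min.
Node shift per orbit = (6855.7/86166) × 360° = 28.64°.
Equatorial spacing = 28.64 × 111.2 km/° = 3184 km.
At 54° latitude, spacing = 3184 × cos(54°) = 1872 km.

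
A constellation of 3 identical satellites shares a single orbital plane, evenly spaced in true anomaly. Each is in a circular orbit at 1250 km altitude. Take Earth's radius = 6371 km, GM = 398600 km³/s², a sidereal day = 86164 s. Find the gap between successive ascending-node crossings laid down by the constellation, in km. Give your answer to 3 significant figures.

1030 km

Semi-major axis a = 6371 + 1250 = 7621 km. Period T = 2π√(a³/μ) = 2π√(7621³/398600) = 6621.1 s = 110.35 min.
Single-satellite node shift = (6621.1/86164) × 360° = 27.66°.
With 3 satellites evenly phased, successive equator crossings are 27.66/3 = 9.221° apart.
That is 9.221 × 111.2 = 1025 km at the equator.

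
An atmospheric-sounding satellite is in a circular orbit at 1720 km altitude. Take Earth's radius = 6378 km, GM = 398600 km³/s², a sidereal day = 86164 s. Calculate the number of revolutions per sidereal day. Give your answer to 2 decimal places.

11.88

Semi-major axis a = 6378 + 1720 = 8098 km. Period T = 2π√(a³/μ) = 2π√(8098³/398600) = 7252.3 s = 120.87 min.
Orbits per sidereal day = 86164 / 7252.3 = 11.881.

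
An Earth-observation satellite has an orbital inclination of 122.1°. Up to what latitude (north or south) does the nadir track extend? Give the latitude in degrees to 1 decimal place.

57.9°

Retrograde orbit: the ground track reaches ±(180° − i) = ±(180 − 122.1) = ±57.9°.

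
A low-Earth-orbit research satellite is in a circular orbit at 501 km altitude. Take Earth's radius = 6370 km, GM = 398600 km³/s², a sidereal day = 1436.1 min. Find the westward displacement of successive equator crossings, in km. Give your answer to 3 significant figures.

Semi-major axis a = 6370 + 501 = 6871 km. Period T = 2π√(a³/μ) = 2π√(6871³/398600) = 5668.1 s = 94.47 min.
During one orbit Earth rotates (5668.1 / 86166) × 360° = 23.68°.
At the equator that is 23.68° × (2π·6370/360) km/° = 23.68 × 111.2 = 2633 km.

2630 km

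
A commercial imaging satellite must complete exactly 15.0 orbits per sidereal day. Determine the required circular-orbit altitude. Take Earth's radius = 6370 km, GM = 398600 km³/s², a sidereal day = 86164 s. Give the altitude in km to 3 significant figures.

562 km

Required period T = 86164 / 15.0 = 5744.3 s.
From T = 2π√(a³/μ): a = (μ T²/4π²)^(1/3) = (398600 × 5744.3² / 4π²)^(1/3) = 6932 km.
Altitude h = a − R = 6932 − 6370 = 562 km.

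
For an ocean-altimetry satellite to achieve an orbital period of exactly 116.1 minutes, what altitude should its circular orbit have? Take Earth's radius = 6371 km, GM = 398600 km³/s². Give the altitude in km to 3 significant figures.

1510 km

T = 116.1 min = 6966.0 s.
From T = 2π√(a³/μ): a = (μ T²/4π²)^(1/3) = (398600 × 6966.0² / 4π²)^(1/3) = 7883 km.
Altitude h = a − R = 7883 − 6371 = 1512 km.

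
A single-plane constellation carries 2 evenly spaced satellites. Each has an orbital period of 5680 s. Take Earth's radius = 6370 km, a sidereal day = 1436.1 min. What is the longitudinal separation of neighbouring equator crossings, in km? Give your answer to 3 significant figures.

1320 km

Single-satellite node shift = (5680.0/86166) × 360° = 23.73°.
With 2 satellites evenly phased, successive equator crossings are 23.73/2 = 11.865° apart.
That is 11.865 × 111.2 = 1319 km at the equator.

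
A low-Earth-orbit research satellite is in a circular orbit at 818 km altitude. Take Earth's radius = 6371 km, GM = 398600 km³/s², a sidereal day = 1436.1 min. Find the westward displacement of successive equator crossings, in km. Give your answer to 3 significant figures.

Semi-major axis a = 6371 + 818 = 7189 km. Period T = 2π√(a³/μ) = 2π√(7189³/398600) = 6066.2 s = 101.10 min.
During one orbit Earth rotates (6066.2 / 86166) × 360° = 25.34°.
At the equator that is 25.34° × (2π·6371/360) km/° = 25.34 × 111.2 = 2818 km.

2820 km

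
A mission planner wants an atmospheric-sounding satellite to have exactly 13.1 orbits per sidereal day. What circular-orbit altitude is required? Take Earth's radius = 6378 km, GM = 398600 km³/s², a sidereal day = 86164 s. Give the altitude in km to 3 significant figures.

1210 km

Required period T = 86164 / 13.1 = 6577.4 s.
From T = 2π√(a³/μ): a = (μ T²/4π²)^(1/3) = (398600 × 6577.4² / 4π²)^(1/3) = 7587 km.
Altitude h = a − R = 7587 − 6378 = 1209 km.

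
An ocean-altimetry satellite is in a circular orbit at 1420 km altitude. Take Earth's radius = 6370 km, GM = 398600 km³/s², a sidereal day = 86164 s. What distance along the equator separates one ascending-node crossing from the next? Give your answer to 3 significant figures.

Semi-major axis a = 6370 + 1420 = 7790 km. Period T = 2π√(a³/μ) = 2π√(7790³/398600) = 6842.5 s = 114.04 min.
During one orbit Earth rotates (6842.5 / 86164) × 360° = 28.59°.
At the equator that is 28.59° × (2π·6370/360) km/° = 28.59 × 111.2 = 3178 km.

3180 km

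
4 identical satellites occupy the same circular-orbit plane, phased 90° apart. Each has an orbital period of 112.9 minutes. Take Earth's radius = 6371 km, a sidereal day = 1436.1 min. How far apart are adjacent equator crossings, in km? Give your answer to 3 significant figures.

T = 112.9 min = 6774.0 s.
Single-satellite node shift = (6774.0/86166) × 360° = 28.30°.
With 4 satellites evenly phased, successive equator crossings are 28.30/4 = 7.075° apart.
That is 7.075 × 111.2 = 787 km at the equator.

787 km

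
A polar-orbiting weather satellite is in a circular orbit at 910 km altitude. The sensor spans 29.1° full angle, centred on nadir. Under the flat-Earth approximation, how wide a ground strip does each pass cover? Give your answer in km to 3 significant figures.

Half-angle = 29.1°/2 = 14.55°.
Swath width ≈ 2h·tan(θ/2) = 2 × 910 × tan(14.55°) = 472.4 km.

472 km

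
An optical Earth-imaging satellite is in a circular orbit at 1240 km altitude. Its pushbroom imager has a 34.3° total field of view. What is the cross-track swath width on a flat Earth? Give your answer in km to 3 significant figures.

Half-angle = 34.3°/2 = 17.15°.
Swath width ≈ 2h·tan(θ/2) = 2 × 1240 × tan(17.15°) = 765.3 km.

765 km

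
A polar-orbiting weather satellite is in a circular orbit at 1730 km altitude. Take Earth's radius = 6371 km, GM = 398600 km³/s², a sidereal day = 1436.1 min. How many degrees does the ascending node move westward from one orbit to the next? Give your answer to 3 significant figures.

30.3°

Semi-major axis a = 6371 + 1730 = 8101 km. Period T = 2π√(a³/μ) = 2π√(8101³/398600) = 7256.4 s = 120.94 min.
During one orbit Earth rotates (7256.4 / 86166) × 360° = 30.32°.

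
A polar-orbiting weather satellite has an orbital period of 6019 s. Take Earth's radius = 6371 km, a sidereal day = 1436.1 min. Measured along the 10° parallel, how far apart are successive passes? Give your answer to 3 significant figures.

Node shift per orbit = (6019.0/86166) × 360° = 25.15°.
Equatorial spacing = 25.15 × 111.2 km/° = 2796 km.
At 10° latitude, spacing = 2796 × cos(10°) = 2754 km.

2750 km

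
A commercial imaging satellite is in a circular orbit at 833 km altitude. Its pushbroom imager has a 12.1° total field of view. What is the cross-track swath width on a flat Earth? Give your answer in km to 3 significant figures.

Half-angle = 12.1°/2 = 6.05°.
Swath width ≈ 2h·tan(θ/2) = 2 × 833 × tan(6.05°) = 176.6 km.

177 km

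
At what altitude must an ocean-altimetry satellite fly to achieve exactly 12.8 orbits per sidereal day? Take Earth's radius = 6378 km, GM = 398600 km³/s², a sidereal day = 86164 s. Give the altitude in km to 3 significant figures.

Required period T = 86164 / 12.8 = 6731.6 s.
From T = 2π√(a³/μ): a = (μ T²/4π²)^(1/3) = (398600 × 6731.6² / 4π²)^(1/3) = 7706 km.
Altitude h = a − R = 7706 − 6378 = 1328 km.

1330 km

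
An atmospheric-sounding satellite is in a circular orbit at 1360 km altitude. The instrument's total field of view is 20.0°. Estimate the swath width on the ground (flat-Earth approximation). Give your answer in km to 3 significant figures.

480 km

Half-angle = 20.0°/2 = 10°.
Swath width ≈ 2h·tan(θ/2) = 2 × 1360 × tan(10°) = 479.6 km.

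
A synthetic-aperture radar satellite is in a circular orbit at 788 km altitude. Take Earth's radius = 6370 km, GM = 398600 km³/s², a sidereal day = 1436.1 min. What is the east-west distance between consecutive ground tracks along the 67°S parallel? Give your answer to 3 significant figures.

1090 km

Semi-major axis a = 6370 + 788 = 7158 km. Period T = 2π√(a³/μ) = 2π√(7158³/398600) = 6027.0 s = 100.45 min.
Node shift per orbit = (6027.0/86166) × 360° = 25.18°.
Equatorial spacing = 25.18 × 111.2 km/° = 2800 km.
At 67° latitude, spacing = 2800 × cos(67°) = 1094 km.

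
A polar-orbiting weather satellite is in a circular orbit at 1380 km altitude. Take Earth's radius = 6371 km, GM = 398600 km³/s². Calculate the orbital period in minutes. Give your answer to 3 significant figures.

113 min

Semi-major axis a = 6371 + 1380 = 7751 km. Period T = 2π√(a³/μ) = 2π√(7751³/398600) = 6791.2 s = 113.19 min.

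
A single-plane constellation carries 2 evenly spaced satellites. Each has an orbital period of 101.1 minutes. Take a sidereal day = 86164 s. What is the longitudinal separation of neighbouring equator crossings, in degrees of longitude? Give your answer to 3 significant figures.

T = 101.1 min = 6066.0 s.
Single-satellite node shift = (6066.0/86164) × 360° = 25.34°.
With 2 satellites evenly phased, successive equator crossings are 25.34/2 = 12.672° apart.

12.7°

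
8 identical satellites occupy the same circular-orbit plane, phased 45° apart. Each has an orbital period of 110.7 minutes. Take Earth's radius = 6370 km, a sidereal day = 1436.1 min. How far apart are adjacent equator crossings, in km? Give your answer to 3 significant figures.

T = 110.7 min = 6642.0 s.
Single-satellite node shift = (6642.0/86166) × 360° = 27.75°.
With 8 satellites evenly phased, successive equator crossings are 27.75/8 = 3.469° apart.
That is 3.469 × 111.2 = 386 km at the equator.

386 km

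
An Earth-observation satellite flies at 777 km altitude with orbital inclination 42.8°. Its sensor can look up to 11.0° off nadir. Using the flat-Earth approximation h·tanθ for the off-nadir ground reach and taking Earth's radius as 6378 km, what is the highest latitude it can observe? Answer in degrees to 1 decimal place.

44.2°

For a prograde orbit the ground track reaches latitude ±i = ±42.8°.
Sensor half-swath on the ground ≈ 777·tan(11.0°) = 151 km = 1.36° of latitude.
Maximum observable latitude ≈ 42.8 + 1.36 = 44.2°.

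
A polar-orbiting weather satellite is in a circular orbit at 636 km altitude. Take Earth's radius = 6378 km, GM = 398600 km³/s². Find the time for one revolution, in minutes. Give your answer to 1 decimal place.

97.4 min

Semi-major axis a = 6378 + 636 = 7014 km. Period T = 2π√(a³/μ) = 2π√(7014³/398600) = 5846.0 s = 97.43 min.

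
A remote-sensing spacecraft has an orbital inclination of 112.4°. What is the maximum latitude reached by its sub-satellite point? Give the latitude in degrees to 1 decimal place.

Retrograde orbit: the ground track reaches ±(180° − i) = ±(180 − 112.4) = ±67.6°.

67.6°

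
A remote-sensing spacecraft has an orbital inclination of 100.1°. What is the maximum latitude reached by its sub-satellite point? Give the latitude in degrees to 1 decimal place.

79.9°

Retrograde orbit: the ground track reaches ±(180° − i) = ±(180 − 100.1) = ±79.9°.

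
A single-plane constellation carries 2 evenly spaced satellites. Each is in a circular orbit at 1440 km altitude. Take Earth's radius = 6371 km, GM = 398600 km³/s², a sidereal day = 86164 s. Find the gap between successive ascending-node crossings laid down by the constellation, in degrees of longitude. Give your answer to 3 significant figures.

14.4°

Semi-major axis a = 6371 + 1440 = 7811 km. Period T = 2π√(a³/μ) = 2π√(7811³/398600) = 6870.2 s = 114.50 min.
Single-satellite node shift = (6870.2/86164) × 360° = 28.70°.
With 2 satellites evenly phased, successive equator crossings are 28.70/2 = 14.352° apart.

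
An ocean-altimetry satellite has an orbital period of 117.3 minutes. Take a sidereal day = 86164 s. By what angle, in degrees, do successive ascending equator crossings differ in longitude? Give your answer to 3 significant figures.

T = 117.3 min = 7038.0 s.
During one orbit Earth rotates (7038.0 / 86164) × 360° = 29.41°.

29.4°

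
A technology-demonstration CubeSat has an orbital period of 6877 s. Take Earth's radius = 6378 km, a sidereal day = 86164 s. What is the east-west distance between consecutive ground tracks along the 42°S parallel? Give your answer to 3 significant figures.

Node shift per orbit = (6877.0/86164) × 360° = 28.73°.
Equatorial spacing = 28.73 × 111.3 km/° = 3198 km.
At 42° latitude, spacing = 3198 × cos(42°) = 2377 km.

2380 km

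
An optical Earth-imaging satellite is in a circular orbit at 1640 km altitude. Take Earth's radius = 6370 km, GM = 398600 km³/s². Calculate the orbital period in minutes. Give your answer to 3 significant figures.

Semi-major axis a = 6370 + 1640 = 8010 km. Period T = 2π√(a³/μ) = 2π√(8010³/398600) = 7134.4 s = 118.91 min.

119 min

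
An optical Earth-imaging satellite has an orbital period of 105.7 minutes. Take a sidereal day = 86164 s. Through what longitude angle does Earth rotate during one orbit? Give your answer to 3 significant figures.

T = 105.7 min = 6342.0 s.
During one orbit Earth rotates (6342.0 / 86164) × 360° = 26.50°.

26.5°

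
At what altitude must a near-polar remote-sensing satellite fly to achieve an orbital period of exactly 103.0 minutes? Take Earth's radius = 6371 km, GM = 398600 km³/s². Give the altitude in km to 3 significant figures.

T = 103.0 min = 6180.0 s.
From T = 2π√(a³/μ): a = (μ T²/4π²)^(1/3) = (398600 × 6180.0² / 4π²)^(1/3) = 7279 km.
Altitude h = a − R = 7279 − 6371 = 908 km.

908 km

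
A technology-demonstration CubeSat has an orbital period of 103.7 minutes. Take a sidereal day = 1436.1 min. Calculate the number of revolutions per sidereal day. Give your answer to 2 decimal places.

T = 103.7 min = 6222.0 s.
Orbits per sidereal day = 86166 / 6222.0 = 13.849.

13.85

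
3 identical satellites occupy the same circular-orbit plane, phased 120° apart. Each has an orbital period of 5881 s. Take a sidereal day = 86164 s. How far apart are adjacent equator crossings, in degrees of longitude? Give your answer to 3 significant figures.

Single-satellite node shift = (5881.0/86164) × 360° = 24.57°.
With 3 satellites evenly phased, successive equator crossings are 24.57/3 = 8.190° apart.

8.19°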